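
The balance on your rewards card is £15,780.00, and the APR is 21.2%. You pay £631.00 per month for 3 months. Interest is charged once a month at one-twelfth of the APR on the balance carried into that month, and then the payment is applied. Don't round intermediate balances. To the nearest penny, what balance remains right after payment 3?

£14,704.56

Monthly rate r = 21.2%/12 = 1.76667% = 0.0176667.
Each month: B ← B·(1+r) − £631.00.
Month 1: interest £278.78; balance after payment £15,427.78.
Month 2: interest £272.56; balance after payment £15,069.34.
Month 3: interest £266.22; balance after payment £14,704.56.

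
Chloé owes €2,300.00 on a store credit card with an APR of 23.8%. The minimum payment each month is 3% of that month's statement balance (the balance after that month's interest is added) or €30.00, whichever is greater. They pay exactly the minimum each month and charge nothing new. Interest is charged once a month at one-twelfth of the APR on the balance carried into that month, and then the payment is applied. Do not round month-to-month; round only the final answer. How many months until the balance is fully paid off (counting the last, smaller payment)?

Monthly rate r = 23.8%/12 = 1.98333% = 0.0198333.
While 3% of the post-interest balance exceeds €30.00, each month B ← (B·(1+r))·(1 − 0.03), i.e. B shrinks by the factor (1+r)·0.97 = 0.98924.
This holds for months 1–79. Entering month 80 the balance is €978.37; 3% of the post-interest balance is now below €30.00, so the flat €30.00 minimum applies from here.
From month 80 a fixed €30.00 at rate r clears €978.37 in 53 more payments. Total: 79 + 53 = 132 months.

132 months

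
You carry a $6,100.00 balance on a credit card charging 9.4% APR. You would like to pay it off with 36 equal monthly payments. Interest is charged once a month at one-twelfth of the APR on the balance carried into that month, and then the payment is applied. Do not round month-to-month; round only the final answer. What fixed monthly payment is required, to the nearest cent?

Monthly rate r = 9.4%/12 = 0.783333% = 0.00783333.
Level-payment amortization: P = B₀·r / (1 − (1+r)^(−n)) = 6100.00·0.00783333 / (1 − 1.00783^(−36)).
Denominator 1 − (1+r)^(−36) = 0.24489709.
P = 47.7833 / 0.24489709 ≈ 195.12.

$195.12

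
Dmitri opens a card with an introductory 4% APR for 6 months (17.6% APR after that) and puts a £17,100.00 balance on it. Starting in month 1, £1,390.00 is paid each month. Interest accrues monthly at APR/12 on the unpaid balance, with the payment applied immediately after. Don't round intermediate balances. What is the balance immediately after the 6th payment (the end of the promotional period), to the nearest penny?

£9,035.05

Promo months 1–6 at r₀ = 4%/12 = 0.00333333; months 7+ at r₁ = 17.6%/12 = 0.0146667.
After month 6: iterate B ← B·(1+r₀) − £1,390.00 for 6 months → £9,035.05.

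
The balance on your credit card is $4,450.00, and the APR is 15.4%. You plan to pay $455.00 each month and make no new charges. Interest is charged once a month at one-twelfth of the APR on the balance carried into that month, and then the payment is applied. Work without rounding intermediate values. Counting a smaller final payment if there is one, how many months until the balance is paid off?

Monthly rate r = 15.4%/12 = 1.28333% = 0.0128333.
Recurrence: B ← B·(1+r) − $455.00.
Month 1: interest $57.11; balance after payment $4,052.11.
Month 2: interest $52.00; balance after payment $3,649.11.
Closed form: n = −ln(1 − rB₀/P)/ln(1+r) = −ln(0.87449)/ln(1.01283) ≈ 10.518, so the balance reaches zero during payment 11.

11 months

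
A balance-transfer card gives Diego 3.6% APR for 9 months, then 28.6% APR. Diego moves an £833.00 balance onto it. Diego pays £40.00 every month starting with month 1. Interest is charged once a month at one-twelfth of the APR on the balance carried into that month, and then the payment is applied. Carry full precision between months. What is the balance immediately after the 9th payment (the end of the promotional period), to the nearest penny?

Promo months 1–9 at r₀ = 3.6%/12 = 0.003; months 10+ at r₁ = 28.6%/12 = 0.0238333.
After month 9: iterate B ← B·(1+r₀) − £40.00 for 9 months → £491.41.

£491.41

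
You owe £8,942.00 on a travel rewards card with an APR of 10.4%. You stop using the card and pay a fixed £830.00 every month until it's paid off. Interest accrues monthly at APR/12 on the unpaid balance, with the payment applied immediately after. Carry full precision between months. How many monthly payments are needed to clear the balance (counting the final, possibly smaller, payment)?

12 months

Monthly rate r = 10.4%/12 = 0.866667% = 0.00866667.
Recurrence: B ← B·(1+r) − £830.00.
Month 1: interest £77.50; balance after payment £8,189.50.
Month 2: interest £70.98; balance after payment £7,430.47.
Closed form: n = −ln(1 − rB₀/P)/ln(1+r) = −ln(0.90663)/ln(1.00867) ≈ 11.359, so the balance reaches zero during payment 12.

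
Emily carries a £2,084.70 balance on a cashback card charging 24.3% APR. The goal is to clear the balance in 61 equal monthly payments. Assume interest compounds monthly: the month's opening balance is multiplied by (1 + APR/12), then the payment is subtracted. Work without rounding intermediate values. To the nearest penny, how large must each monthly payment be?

Monthly rate r = 24.3%/12 = 2.025% = 0.02025.
Level-payment amortization: P = B₀·r / (1 − (1+r)^(−n)) = 2084.70·0.02025 / (1 − 1.02025^(−61)).
Denominator 1 − (1+r)^(−61) = 0.705627531.
P = 42.2152 / 0.705627531 ≈ 59.83.

£59.83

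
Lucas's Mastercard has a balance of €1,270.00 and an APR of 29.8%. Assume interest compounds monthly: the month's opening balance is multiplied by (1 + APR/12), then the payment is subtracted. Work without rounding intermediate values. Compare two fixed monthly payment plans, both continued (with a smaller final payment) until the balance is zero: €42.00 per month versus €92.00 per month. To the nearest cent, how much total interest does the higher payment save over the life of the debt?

Monthly rate r = 29.8%/12 = 2.48333% = 0.0248333.
At €42.00/mo: n = ⌈−ln(1 − rB₀/P)/ln(1+r)⌉ = 57 payments (last €27.98); total interest = total paid − €1,270.00 = €1,109.98.
At €92.00/mo: 18 payments (last €10.50); total interest €304.50.
Interest saved = €1,109.98 − €304.50 = €805.48.

€805.48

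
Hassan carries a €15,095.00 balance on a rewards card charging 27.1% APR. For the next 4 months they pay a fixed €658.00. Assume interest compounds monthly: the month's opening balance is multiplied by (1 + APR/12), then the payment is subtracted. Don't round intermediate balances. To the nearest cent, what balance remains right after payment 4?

€13,782.96

Monthly rate r = 27.1%/12 = 2.25833% = 0.0225833.
Each month: B ← B·(1+r) − €658.00.
Month 1: interest €340.90; balance after payment €14,777.90.
Month 2: interest €333.73; balance after payment €14,453.63.
Month 3: interest €326.41; balance after payment €14,122.04.
Month 4: interest €318.92; balance after payment €13,782.96.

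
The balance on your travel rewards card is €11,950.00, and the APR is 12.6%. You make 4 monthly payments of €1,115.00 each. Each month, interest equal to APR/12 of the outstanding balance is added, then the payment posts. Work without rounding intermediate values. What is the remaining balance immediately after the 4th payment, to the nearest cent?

Monthly rate r = 12.6%/12 = 1.05% = 0.0105.
Each month: B ← B·(1+r) − €1,115.00.
Month 1: interest €125.47; balance after payment €10,960.48.
Month 2: interest €115.08; balance after payment €9,960.56.
Month 3: interest €104.59; balance after payment €8,950.15.
Month 4: interest €93.98; balance after payment €7,929.12.

€7,929.12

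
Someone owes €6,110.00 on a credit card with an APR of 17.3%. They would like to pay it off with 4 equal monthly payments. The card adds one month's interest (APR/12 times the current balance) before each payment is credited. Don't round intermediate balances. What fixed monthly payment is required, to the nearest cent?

€1,582.95

Monthly rate r = 17.3%/12 = 1.44167% = 0.0144167.
Level-payment amortization: P = B₀·r / (1 − (1+r)^(−n)) = 6110.00·0.0144167 / (1 − 1.01442^(−4)).
Denominator 1 − (1+r)^(−4) = 0.0556467134.
P = 88.0858 / 0.0556467134 ≈ 1582.95.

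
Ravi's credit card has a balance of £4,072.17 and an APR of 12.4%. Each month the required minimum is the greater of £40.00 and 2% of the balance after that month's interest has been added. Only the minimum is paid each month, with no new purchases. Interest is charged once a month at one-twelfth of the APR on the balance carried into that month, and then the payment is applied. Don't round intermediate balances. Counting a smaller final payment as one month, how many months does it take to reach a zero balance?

Monthly rate r = 12.4%/12 = 1.03333% = 0.0103333.
While 2% of the post-interest balance exceeds £40.00, each month B ← (B·(1+r))·(1 − 0.02), i.e. B shrinks by the factor (1+r)·0.98 = 0.99013.
This holds for months 1–73. Entering month 74 the balance is £1,973.56; 2% of the post-interest balance is now below £40.00, so the flat £40.00 minimum applies from here.
From month 74 a fixed £40.00 at rate r clears £1,973.56 in 70 more payments. Total: 73 + 70 = 143 months.

143 months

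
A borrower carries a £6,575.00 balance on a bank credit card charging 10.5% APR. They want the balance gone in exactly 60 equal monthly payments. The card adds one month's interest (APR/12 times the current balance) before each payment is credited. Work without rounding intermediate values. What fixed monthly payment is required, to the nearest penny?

£141.32

Monthly rate r = 10.5%/12 = 0.875% = 0.00875.
Level-payment amortization: P = B₀·r / (1 − (1+r)^(−n)) = 6575.00·0.00875 / (1 − 1.00875^(−60)).
Denominator 1 − (1+r)^(−60) = 0.407092238.
P = 57.5313 / 0.407092238 ≈ 141.32.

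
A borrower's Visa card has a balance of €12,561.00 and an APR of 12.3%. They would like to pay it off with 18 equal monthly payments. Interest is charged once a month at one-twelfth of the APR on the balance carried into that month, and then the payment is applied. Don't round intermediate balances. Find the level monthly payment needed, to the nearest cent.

Monthly rate r = 12.3%/12 = 1.025% = 0.01025.
Level-payment amortization: P = B₀·r / (1 − (1+r)^(−n)) = 12561.00·0.01025 / (1 − 1.01025^(−18)).
Denominator 1 − (1+r)^(−18) = 0.167698771.
P = 128.75 / 0.167698771 ≈ 767.75.

€767.75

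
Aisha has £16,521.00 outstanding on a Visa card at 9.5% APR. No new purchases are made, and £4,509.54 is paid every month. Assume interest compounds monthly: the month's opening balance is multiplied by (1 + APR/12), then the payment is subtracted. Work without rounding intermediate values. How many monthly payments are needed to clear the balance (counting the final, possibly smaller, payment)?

Monthly rate r = 9.5%/12 = 0.791667% = 0.00791667.
Recurrence: B ← B·(1+r) − £4,509.54.
Month 1: interest £130.79; balance after payment £12,142.25.
Month 2: interest £96.13; balance after payment £7,728.84.
Month 3: interest £61.19; balance after payment £3,280.48.
Month 4: interest £25.97; balance after payment £0.00.

4 payments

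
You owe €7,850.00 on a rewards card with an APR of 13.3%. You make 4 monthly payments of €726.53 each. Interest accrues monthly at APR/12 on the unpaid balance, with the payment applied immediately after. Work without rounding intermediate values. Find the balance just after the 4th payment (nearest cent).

Monthly rate r = 13.3%/12 = 1.10833% = 0.0110833.
Each month: B ← B·(1+r) − €726.53.
Month 1: interest €87.00; balance after payment €7,210.47.
Month 2: interest €79.92; balance after payment €6,563.86.
Month 3: interest €72.75; balance after payment €5,910.08.
Month 4: interest €65.50; balance after payment €5,249.05.

€5,249.05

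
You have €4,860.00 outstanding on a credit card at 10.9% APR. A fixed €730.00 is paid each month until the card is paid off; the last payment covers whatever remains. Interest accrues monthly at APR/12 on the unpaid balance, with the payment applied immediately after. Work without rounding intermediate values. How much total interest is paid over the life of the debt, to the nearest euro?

€176

Monthly rate r = 10.9%/12 = 0.908333% = 0.00908333.
Payoff takes n = ⌈−ln(1 − rB₀/P)/ln(1+r)⌉ = ⌈6.898⌉ = 7 payments; the last is €656.19.
Total paid = 6·€730.00 + €656.19 = €5,036.19.
Total interest = total paid − principal = €5,036.19 − €4,860.00 = €176.19.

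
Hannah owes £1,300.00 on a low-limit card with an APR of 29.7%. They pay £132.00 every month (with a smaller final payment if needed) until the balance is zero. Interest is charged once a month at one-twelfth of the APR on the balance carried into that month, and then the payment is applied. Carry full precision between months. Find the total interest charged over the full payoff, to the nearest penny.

£208.80

Monthly rate r = 29.7%/12 = 2.475% = 0.02475.
Payoff takes n = ⌈−ln(1 − rB₀/P)/ln(1+r)⌉ = ⌈11.427⌉ = 12 payments; the last is £56.80.
Total paid = 11·£132.00 + £56.80 = £1,508.80.
Total interest = total paid − principal = £1,508.80 − £1,300.00 = £208.80.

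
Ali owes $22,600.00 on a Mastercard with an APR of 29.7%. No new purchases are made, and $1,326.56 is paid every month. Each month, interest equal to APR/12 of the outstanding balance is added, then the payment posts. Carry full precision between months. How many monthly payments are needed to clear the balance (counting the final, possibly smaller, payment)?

Monthly rate r = 29.7%/12 = 2.475% = 0.02475.
Recurrence: B ← B·(1+r) − $1,326.56.
Month 1: interest $559.35; balance after payment $21,832.79.
Month 2: interest $540.36; balance after payment $21,046.59.
Closed form: n = −ln(1 − rB₀/P)/ln(1+r) = −ln(0.57835)/ln(1.02475) ≈ 22.397, so the balance reaches zero during payment 23.

23 payments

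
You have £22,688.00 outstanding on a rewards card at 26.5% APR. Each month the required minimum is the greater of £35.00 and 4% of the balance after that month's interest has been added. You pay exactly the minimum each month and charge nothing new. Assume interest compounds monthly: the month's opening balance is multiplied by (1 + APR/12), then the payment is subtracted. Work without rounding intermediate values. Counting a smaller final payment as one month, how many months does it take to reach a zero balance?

Monthly rate r = 26.5%/12 = 2.20833% = 0.0220833.
While 4% of the post-interest balance exceeds £35.00, each month B ← (B·(1+r))·(1 − 0.04), i.e. B shrinks by the factor (1+r)·0.96 = 0.9812.
This holds for months 1–173. Entering month 174 the balance is £850.85; 4% of the post-interest balance is now below £35.00, so the flat £35.00 minimum applies from here.
From month 174 a fixed £35.00 at rate r clears £850.85 in 36 more payments. Total: 173 + 36 = 209 months.

209 months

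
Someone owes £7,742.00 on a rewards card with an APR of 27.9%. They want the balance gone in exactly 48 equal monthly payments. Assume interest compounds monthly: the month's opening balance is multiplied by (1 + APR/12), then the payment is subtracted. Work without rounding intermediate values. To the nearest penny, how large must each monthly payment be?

Monthly rate r = 27.9%/12 = 2.325% = 0.02325.
Level-payment amortization: P = B₀·r / (1 − (1+r)^(−n)) = 7742.00·0.02325 / (1 − 1.02325^(−48)).
Denominator 1 − (1+r)^(−48) = 0.668200413.
P = 180.001 / 0.668200413 ≈ 269.38.

£269.38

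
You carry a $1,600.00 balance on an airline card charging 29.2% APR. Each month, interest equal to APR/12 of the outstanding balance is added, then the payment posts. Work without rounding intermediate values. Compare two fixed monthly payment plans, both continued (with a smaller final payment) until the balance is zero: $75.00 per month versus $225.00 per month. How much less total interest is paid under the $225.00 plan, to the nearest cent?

Monthly rate r = 29.2%/12 = 2.43333% = 0.0243333.
At $75.00/mo: n = ⌈−ln(1 − rB₀/P)/ln(1+r)⌉ = 31 payments (last $34.10); total interest = total paid − $1,600.00 = $684.10.
At $225.00/mo: 8 payments (last $203.33); total interest $178.33.
Interest saved = $684.10 − $178.33 = $505.77.

$505.77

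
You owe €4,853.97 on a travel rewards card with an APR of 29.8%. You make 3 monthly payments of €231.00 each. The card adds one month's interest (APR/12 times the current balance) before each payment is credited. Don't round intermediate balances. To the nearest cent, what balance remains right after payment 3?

€4,514.29

Monthly rate r = 29.8%/12 = 2.48333% = 0.0248333.
Each month: B ← B·(1+r) − €231.00.
Month 1: interest €120.54; balance after payment €4,743.51.
Month 2: interest €117.80; balance after payment €4,630.31.
Month 3: interest €114.99; balance after payment €4,514.29.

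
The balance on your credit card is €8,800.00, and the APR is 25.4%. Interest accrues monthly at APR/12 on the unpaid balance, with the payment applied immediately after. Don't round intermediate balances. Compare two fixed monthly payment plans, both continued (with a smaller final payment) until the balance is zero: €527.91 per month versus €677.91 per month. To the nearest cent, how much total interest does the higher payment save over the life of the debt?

Monthly rate r = 25.4%/12 = 2.11667% = 0.0211667.
At €527.91/mo: n = ⌈−ln(1 − rB₀/P)/ln(1+r)⌉ = 21 payments (last €410.35); total interest = total paid − €8,800.00 = €2,168.55.
At €677.91/mo: 16 payments (last €230.56); total interest €1,599.21.
Interest saved = €2,168.55 − €1,599.21 = €569.34.

€569.34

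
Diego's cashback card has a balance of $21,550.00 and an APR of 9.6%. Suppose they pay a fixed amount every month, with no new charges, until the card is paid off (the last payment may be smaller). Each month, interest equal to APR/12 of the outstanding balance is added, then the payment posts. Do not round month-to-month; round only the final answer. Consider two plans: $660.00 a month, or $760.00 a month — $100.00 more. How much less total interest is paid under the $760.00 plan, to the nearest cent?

Monthly rate r = 9.6%/12 = 0.8% = 0.008.
At $660.00/mo: n = ⌈−ln(1 − rB₀/P)/ln(1+r)⌉ = 38 payments (last $656.20); total interest = total paid − $21,550.00 = $3,526.20.
At $760.00/mo: 33 payments (last $219.09); total interest $2,989.09.
Interest saved = $3,526.20 − $2,989.09 = $537.11.

$537.11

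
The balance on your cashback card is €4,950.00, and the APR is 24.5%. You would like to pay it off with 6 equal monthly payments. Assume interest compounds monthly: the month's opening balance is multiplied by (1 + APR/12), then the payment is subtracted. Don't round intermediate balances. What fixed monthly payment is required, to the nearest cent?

Monthly rate r = 24.5%/12 = 2.04167% = 0.0204167.
Level-payment amortization: P = B₀·r / (1 − (1+r)^(−n)) = 4950.00·0.0204167 / (1 − 1.02042^(−6)).
Denominator 1 − (1+r)^(−6) = 0.11420191.
P = 101.062 / 0.11420191 ≈ 884.95.

€884.95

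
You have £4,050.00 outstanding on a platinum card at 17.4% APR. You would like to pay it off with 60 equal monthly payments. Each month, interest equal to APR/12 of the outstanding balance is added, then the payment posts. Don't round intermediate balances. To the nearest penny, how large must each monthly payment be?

£101.53

Monthly rate r = 17.4%/12 = 1.45% = 0.0145.
Level-payment amortization: P = B₀·r / (1 − (1+r)^(−n)) = 4050.00·0.0145 / (1 − 1.0145^(−60)).
Denominator 1 − (1+r)^(−60) = 0.578422991.
P = 58.725 / 0.578422991 ≈ 101.53.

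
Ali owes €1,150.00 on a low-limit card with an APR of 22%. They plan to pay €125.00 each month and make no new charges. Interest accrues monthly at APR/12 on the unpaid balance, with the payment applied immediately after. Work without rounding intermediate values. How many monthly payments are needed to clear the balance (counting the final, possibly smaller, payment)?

11 payments

Monthly rate r = 22%/12 = 1.83333% = 0.0183333.
Recurrence: B ← B·(1+r) − €125.00.
Month 1: interest €21.08; balance after payment €1,046.08.
Month 2: interest €19.18; balance after payment €940.26.
Closed form: n = −ln(1 − rB₀/P)/ln(1+r) = −ln(0.83133)/ln(1.01833) ≈ 10.168, so the balance reaches zero during payment 11.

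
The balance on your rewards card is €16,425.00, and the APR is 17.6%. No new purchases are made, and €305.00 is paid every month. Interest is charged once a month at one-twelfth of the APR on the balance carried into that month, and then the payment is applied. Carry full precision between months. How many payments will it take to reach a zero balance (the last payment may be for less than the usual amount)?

108 payments

Monthly rate r = 17.6%/12 = 1.46667% = 0.0146667.
Recurrence: B ← B·(1+r) − €305.00.
Month 1: interest €240.90; balance after payment €16,360.90.
Month 2: interest €239.96; balance after payment €16,295.86.
Closed form: n = −ln(1 − rB₀/P)/ln(1+r) = −ln(0.21016)/ln(1.01467) ≈ 107.133, so the balance reaches zero during payment 108.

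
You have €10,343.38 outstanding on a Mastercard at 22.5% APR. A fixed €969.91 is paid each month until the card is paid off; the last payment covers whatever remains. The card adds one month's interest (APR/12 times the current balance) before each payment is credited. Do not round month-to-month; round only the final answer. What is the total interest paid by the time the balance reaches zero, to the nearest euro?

€1,305

Monthly rate r = 22.5%/12 = 1.875% = 0.01875.
Payoff takes n = ⌈−ln(1 − rB₀/P)/ln(1+r)⌉ = ⌈12.009⌉ = 13 payments; the last is €9.00.
Total paid = 12·€969.91 + €9.00 = €11,647.92.
Total interest = total paid − principal = €11,647.92 − €10,343.38 = €1,304.54.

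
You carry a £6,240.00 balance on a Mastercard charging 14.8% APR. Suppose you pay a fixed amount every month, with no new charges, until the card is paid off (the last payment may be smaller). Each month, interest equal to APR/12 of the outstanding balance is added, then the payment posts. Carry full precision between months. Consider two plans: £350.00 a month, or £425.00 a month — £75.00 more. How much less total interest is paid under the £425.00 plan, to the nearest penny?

Monthly rate r = 14.8%/12 = 1.23333% = 0.0123333.
At £350.00/mo: n = ⌈−ln(1 − rB₀/P)/ln(1+r)⌉ = 21 payments (last £90.55); total interest = total paid − £6,240.00 = £850.55.
At £425.00/mo: 17 payments (last £126.94); total interest £686.94.
Interest saved = £850.55 − £686.94 = £163.61.

£163.61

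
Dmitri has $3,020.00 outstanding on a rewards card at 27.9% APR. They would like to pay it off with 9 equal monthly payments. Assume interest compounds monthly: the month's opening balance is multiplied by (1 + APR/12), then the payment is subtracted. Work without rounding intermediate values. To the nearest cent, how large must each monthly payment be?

Monthly rate r = 27.9%/12 = 2.325% = 0.02325.
Level-payment amortization: P = B₀·r / (1 − (1+r)^(−n)) = 3020.00·0.02325 / (1 − 1.02325^(−9)).
Denominator 1 − (1+r)^(−9) = 0.186862069.
P = 70.215 / 0.186862069 ≈ 375.76.

$375.76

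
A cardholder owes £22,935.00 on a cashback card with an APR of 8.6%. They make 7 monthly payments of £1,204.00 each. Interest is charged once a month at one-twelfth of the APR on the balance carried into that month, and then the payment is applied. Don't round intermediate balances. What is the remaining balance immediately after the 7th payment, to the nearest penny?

Monthly rate r = 8.6%/12 = 0.716667% = 0.00716667.
Each month: B ← B·(1+r) − £1,204.00.
Month 1: interest £164.37; balance after payment £21,895.37.
Month 2: interest £156.92; balance after payment £20,848.28.
Month 3: interest £149.41; balance after payment £19,793.70.
Month 4: interest £141.85; balance after payment £18,731.55.
Month 5: interest £134.24; balance after payment £17,661.79.
Month 6: interest £126.58; balance after payment £16,584.37.
Month 7: interest £118.85; balance after payment £15,499.23.

£15,499.23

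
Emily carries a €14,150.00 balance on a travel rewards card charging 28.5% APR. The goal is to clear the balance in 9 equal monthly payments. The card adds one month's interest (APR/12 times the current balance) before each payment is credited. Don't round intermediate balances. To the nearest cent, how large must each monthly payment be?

€1,764.76

Monthly rate r = 28.5%/12 = 2.375% = 0.02375.
Level-payment amortization: P = B₀·r / (1 − (1+r)^(−n)) = 14150.00·0.02375 / (1 − 1.02375^(−9)).
Denominator 1 − (1+r)^(−9) = 0.190429327.
P = 336.062 / 0.190429327 ≈ 1764.76.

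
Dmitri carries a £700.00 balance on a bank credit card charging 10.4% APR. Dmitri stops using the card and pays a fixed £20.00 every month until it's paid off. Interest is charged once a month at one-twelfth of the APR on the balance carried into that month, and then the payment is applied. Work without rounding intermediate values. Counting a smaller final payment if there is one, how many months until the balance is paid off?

Monthly rate r = 10.4%/12 = 0.866667% = 0.00866667.
Recurrence: B ← B·(1+r) − £20.00.
Month 1: interest £6.07; balance after payment £686.07.
Month 2: interest £5.95; balance after payment £672.01.
Closed form: n = −ln(1 − rB₀/P)/ln(1+r) = −ln(0.69667)/ln(1.00867) ≈ 41.886, so the balance reaches zero during payment 42.

42 payments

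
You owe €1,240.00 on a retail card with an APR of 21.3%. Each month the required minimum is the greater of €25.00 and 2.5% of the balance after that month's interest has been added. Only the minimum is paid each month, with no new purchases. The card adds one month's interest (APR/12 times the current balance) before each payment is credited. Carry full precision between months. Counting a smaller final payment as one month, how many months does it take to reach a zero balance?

99 months

Monthly rate r = 21.3%/12 = 1.775% = 0.01775.
While 2.5% of the post-interest balance exceeds €25.00, each month B ← (B·(1+r))·(1 − 0.025), i.e. B shrinks by the factor (1+r)·0.975 = 0.99231.
This holds for months 1–31. Entering month 32 the balance is €975.98; 2.5% of the post-interest balance is now below €25.00, so the flat €25.00 minimum applies from here.
From month 32 a fixed €25.00 at rate r clears €975.98 in 68 more payments. Total: 31 + 68 = 99 months.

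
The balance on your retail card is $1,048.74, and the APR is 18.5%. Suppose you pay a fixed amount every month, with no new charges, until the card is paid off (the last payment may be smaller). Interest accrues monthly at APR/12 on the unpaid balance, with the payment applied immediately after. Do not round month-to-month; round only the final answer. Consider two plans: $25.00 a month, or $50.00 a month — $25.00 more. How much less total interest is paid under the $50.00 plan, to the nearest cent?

Monthly rate r = 18.5%/12 = 1.54167% = 0.0154167.
At $25.00/mo: n = ⌈−ln(1 − rB₀/P)/ln(1+r)⌉ = 69 payments (last $0.28); total interest = total paid − $1,048.74 = $651.54.
At $50.00/mo: 26 payments (last $26.71); total interest $227.97.
Interest saved = $651.54 − $227.97 = $423.57.

$423.57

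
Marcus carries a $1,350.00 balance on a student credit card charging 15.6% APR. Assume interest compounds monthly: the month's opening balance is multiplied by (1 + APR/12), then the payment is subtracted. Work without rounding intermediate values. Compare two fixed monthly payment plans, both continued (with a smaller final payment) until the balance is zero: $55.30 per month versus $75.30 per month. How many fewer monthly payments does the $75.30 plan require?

9 fewer payments

Monthly rate r = 15.6%/12 = 1.3% = 0.013.
At $55.30/mo: n = ⌈−ln(1 − rB₀/P)/ln(1+r)⌉ = 30 payments (last $30.99); total interest = total paid − $1,350.00 = $284.69.
At $75.30/mo: 21 payments (last $41.12); total interest $197.12.
Payments saved = 30 − 21 = 9.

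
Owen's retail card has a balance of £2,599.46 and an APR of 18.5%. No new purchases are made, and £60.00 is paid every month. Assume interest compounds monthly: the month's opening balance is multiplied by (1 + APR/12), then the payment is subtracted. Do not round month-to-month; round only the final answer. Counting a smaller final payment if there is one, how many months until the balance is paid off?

73 months

Monthly rate r = 18.5%/12 = 1.54167% = 0.0154167.
Recurrence: B ← B·(1+r) − £60.00.
Month 1: interest £40.08; balance after payment £2,579.54.
Month 2: interest £39.77; balance after payment £2,559.30.
Closed form: n = −ln(1 − rB₀/P)/ln(1+r) = −ln(0.33208)/ln(1.01542) ≈ 72.055, so the balance reaches zero during payment 73.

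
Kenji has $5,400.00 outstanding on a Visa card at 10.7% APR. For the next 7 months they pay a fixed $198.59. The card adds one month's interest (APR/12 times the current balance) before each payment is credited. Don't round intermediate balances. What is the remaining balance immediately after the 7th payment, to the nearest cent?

Monthly rate r = 10.7%/12 = 0.891667% = 0.00891667.
Each month: B ← B·(1+r) − $198.59.
Month 1: interest $48.15; balance after payment $5,249.56.
Month 2: interest $46.81; balance after payment $5,097.78.
Month 3: interest $45.46; balance after payment $4,944.64.
Month 4: interest $44.09; balance after payment $4,790.14.
Month 5: interest $42.71; balance after payment $4,634.27.
Month 6: interest $41.32; balance after payment $4,477.00.
Month 7: interest $39.92; balance after payment $4,318.33.

$4,318.33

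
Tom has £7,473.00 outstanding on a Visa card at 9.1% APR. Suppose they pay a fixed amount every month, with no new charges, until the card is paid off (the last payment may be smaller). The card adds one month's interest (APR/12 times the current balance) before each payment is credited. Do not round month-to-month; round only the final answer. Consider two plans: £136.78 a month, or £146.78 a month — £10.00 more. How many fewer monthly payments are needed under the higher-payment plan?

Monthly rate r = 9.1%/12 = 0.758333% = 0.00758333.
At £136.78/mo: n = ⌈−ln(1 − rB₀/P)/ln(1+r)⌉ = 71 payments (last £111.34); total interest = total paid − £7,473.00 = £2,212.94.
At £146.78/mo: 65 payments (last £85.70); total interest £2,006.62.
Payments saved = 71 − 65 = 6.

6 fewer payments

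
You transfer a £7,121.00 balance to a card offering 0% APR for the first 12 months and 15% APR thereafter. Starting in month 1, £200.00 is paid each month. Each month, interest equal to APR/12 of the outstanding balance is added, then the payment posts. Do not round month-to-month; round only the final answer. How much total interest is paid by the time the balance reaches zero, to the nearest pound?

£908

Promo months 1–12 at r₀ = 0%/12 = 0; months 13+ at r₁ = 15%/12 = 0.0125.
After month 12 (no interest yet): B = £7,121.00 − 12·£200.00 = £4,721.00.
Then at r₁ with £200.00/mo: n₂ = −ln(1 − r₁·B/P)/ln(1+r₁) ≈ 28.15 → 29 more payments.
Total paid = 40·£200.00 + £29.39 = £8,029.39; interest = £8,029.39 − £7,121.00 = £908.39.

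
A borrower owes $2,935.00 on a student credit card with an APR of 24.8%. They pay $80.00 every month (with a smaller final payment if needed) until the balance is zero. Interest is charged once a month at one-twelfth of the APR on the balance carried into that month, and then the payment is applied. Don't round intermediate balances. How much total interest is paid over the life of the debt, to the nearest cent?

Monthly rate r = 24.8%/12 = 2.06667% = 0.0206667.
Payoff takes n = ⌈−ln(1 − rB₀/P)/ln(1+r)⌉ = ⌈69.402⌉ = 70 payments; the last is $32.32.
Total paid = 69·$80.00 + $32.32 = $5,552.32.
Total interest = total paid − principal = $5,552.32 − $2,935.00 = $2,617.32.

$2,617.32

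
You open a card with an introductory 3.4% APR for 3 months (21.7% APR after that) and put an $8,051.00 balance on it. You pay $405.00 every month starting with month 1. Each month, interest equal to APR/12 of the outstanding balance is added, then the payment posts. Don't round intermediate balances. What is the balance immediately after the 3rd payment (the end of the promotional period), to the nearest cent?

Promo months 1–3 at r₀ = 3.4%/12 = 0.00283333; months 4+ at r₁ = 21.7%/12 = 0.0180833.
After month 3: iterate B ← B·(1+r₀) − $405.00 for 3 months → $6,901.18.

$6,901.18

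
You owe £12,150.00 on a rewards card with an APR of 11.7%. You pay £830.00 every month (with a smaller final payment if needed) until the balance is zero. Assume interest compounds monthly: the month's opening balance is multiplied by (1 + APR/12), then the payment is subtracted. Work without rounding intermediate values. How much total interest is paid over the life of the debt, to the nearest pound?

Monthly rate r = 11.7%/12 = 0.975% = 0.00975.
Payoff takes n = ⌈−ln(1 − rB₀/P)/ln(1+r)⌉ = ⌈15.871⌉ = 16 payments; the last is £723.79.
Total paid = 15·£830.00 + £723.79 = £13,173.79.
Total interest = total paid − principal = £13,173.79 − £12,150.00 = £1,023.79.

£1,024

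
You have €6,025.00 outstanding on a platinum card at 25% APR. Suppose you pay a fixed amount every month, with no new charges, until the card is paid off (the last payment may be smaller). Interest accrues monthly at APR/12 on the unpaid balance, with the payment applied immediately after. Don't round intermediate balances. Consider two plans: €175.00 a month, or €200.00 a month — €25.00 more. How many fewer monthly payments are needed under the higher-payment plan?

Monthly rate r = 25%/12 = 2.08333% = 0.0208333.
At €175.00/mo: n = ⌈−ln(1 − rB₀/P)/ln(1+r)⌉ = 62 payments (last €46.67); total interest = total paid − €6,025.00 = €4,696.67.
At €200.00/mo: 48 payments (last €181.47); total interest €3,556.47.
Payments saved = 62 − 48 = 14.

14 fewer payments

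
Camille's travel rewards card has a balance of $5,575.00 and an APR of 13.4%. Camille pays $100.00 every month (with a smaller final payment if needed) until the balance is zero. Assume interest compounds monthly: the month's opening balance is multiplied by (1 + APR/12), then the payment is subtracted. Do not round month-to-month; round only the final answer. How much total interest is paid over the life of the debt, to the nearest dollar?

$3,199

Monthly rate r = 13.4%/12 = 1.11667% = 0.0111667.
Payoff takes n = ⌈−ln(1 − rB₀/P)/ln(1+r)⌉ = ⌈87.737⌉ = 88 payments; the last is $73.76.
Total paid = 87·$100.00 + $73.76 = $8,773.76.
Total interest = total paid − principal = $8,773.76 − $5,575.00 = $3,198.76.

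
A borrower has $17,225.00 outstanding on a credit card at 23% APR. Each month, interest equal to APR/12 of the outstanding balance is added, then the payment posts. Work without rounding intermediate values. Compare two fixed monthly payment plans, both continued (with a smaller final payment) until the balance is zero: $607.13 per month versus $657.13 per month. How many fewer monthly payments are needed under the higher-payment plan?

5 fewer payments

Monthly rate r = 23%/12 = 1.91667% = 0.0191667.
At $607.13/mo: n = ⌈−ln(1 − rB₀/P)/ln(1+r)⌉ = 42 payments (last $205.48); total interest = total paid − $17,225.00 = $7,872.81.
At $657.13/mo: 37 payments (last $502.98); total interest $6,934.66.
Payments saved = 42 − 37 = 5.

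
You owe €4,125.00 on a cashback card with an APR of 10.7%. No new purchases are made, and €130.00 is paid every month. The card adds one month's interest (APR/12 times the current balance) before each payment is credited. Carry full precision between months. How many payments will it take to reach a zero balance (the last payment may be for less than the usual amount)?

38 payments

Monthly rate r = 10.7%/12 = 0.891667% = 0.00891667.
Recurrence: B ← B·(1+r) − €130.00.
Month 1: interest €36.78; balance after payment €4,031.78.
Month 2: interest €35.95; balance after payment €3,937.73.
Closed form: n = −ln(1 − rB₀/P)/ln(1+r) = −ln(0.71707)/ln(1.00892) ≈ 37.465, so the balance reaches zero during payment 38.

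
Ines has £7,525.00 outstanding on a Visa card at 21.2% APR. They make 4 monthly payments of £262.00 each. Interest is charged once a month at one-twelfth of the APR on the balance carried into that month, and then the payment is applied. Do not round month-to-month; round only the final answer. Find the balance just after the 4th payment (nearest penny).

£6,994.92

Monthly rate r = 21.2%/12 = 1.76667% = 0.0176667.
Each month: B ← B·(1+r) − £262.00.
Month 1: interest £132.94; balance after payment £7,395.94.
Month 2: interest £130.66; balance after payment £7,264.60.
Month 3: interest £128.34; balance after payment £7,130.94.
Month 4: interest £125.98; balance after payment £6,994.92.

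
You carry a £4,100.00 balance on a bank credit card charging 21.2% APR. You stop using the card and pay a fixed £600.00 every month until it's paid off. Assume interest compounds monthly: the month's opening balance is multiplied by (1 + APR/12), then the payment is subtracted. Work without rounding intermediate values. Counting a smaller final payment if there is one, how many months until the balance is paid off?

8 months

Monthly rate r = 21.2%/12 = 1.76667% = 0.0176667.
Recurrence: B ← B·(1+r) − £600.00.
Month 1: interest £72.43; balance after payment £3,572.43.
Month 2: interest £63.11; balance after payment £3,035.55.
Closed form: n = −ln(1 − rB₀/P)/ln(1+r) = −ln(0.87928)/ln(1.01767) ≈ 7.346, so the balance reaches zero during payment 8.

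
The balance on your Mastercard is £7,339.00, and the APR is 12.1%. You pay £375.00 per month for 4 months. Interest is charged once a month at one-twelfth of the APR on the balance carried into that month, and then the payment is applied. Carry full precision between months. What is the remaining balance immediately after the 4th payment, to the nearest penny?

£6,116.67

Monthly rate r = 12.1%/12 = 1.00833% = 0.0100833.
Each month: B ← B·(1+r) − £375.00.
Month 1: interest £74.00; balance after payment £7,038.00.
Month 2: interest £70.97; balance after payment £6,733.97.
Month 3: interest £67.90; balance after payment £6,426.87.
Month 4: interest £64.80; balance after payment £6,116.67.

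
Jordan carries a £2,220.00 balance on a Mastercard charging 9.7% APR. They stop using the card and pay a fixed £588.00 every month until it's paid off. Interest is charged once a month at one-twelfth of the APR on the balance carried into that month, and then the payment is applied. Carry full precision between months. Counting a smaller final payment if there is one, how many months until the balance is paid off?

4 payments

Monthly rate r = 9.7%/12 = 0.808333% = 0.00808333.
Recurrence: B ← B·(1+r) − £588.00.
Month 1: interest £17.95; balance after payment £1,649.95.
Month 2: interest £13.34; balance after payment £1,075.28.
Month 3: interest £8.69; balance after payment £495.97.
Month 4: interest £4.01; balance after payment £0.00.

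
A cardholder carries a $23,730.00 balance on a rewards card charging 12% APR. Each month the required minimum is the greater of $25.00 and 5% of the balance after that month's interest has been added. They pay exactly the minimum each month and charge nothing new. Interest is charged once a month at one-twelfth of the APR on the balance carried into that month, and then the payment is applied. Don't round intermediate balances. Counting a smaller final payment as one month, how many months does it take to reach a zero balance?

116 months

Monthly rate r = 12%/12 = 1% = 0.01.
While 5% of the post-interest balance exceeds $25.00, each month B ← (B·(1+r))·(1 − 0.05), i.e. B shrinks by the factor (1+r)·0.95 = 0.9595.
This holds for months 1–94. Entering month 95 the balance is $487.00; 5% of the post-interest balance is now below $25.00, so the flat $25.00 minimum applies from here.
From month 95 a fixed $25.00 at rate r clears $487.00 in 22 more payments. Total: 94 + 22 = 116 months.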